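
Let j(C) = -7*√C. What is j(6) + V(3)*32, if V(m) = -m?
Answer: -96 - 7*√6 ≈ -113.15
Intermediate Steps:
j(6) + V(3)*32 = -7*√6 - 1*3*32 = -7*√6 - 3*32 = -7*√6 - 96 = -96 - 7*√6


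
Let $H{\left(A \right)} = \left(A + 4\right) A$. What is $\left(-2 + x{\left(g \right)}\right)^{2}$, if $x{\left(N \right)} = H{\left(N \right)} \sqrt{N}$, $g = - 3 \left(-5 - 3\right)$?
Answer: $10838020 - 5376 \sqrt{6} \approx 1.0825 \cdot 10^{7}$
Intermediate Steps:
$H{\left(A \right)} = A \left(4 + A\right)$ ($H{\left(A \right)} = \left(4 + A\right) A = A \left(4 + A\right)$)
$g = 24$ ($g = \left(-3\right) \left(-8\right) = 24$)
$x{\left(N \right)} = N^{\frac{3}{2}} \left(4 + N\right)$ ($x{\left(N \right)} = N \left(4 + N\right) \sqrt{N} = N^{\frac{3}{2}} \left(4 + N\right)$)
$\left(-2 + x{\left(g \right)}\right)^{2} = \left(-2 + 24^{\frac{3}{2}} \left(4 + 24\right)\right)^{2} = \left(-2 + 48 \sqrt{6} \cdot 28\right)^{2} = \left(-2 + 1344 \sqrt{6}\right)^{2}$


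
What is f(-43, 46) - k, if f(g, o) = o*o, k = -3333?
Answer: 5449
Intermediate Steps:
f(g, o) = o²
f(-43, 46) - k = 46² - 1*(-3333) = 2116 + 3333 = 5449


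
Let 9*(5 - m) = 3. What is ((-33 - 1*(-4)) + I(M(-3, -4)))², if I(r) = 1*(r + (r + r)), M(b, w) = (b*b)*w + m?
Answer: 15129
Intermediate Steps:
m = 14/3 (m = 5 - ⅑*3 = 5 - ⅓ = 14/3 ≈ 4.6667)
M(b, w) = 14/3 + w*b² (M(b, w) = (b*b)*w + 14/3 = b²*w + 14/3 = w*b² + 14/3 = 14/3 + w*b²)
I(r) = 3*r (I(r) = 1*(r + 2*r) = 1*(3*r) = 3*r)
((-33 - 1*(-4)) + I(M(-3, -4)))² = ((-33 - 1*(-4)) + 3*(14/3 - 4*(-3)²))² = ((-33 + 4) + 3*(14/3 - 4*9))² = (-29 + 3*(14/3 - 36))² = (-29 + 3*(-94/3))² = (-29 - 94)² = (-123)² = 15129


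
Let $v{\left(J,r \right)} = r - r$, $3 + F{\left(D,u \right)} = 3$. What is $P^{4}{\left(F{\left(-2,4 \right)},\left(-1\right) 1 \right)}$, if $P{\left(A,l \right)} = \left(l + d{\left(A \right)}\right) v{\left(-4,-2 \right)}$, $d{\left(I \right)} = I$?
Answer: $0$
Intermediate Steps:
$F{\left(D,u \right)} = 0$ ($F{\left(D,u \right)} = -3 + 3 = 0$)
$v{\left(J,r \right)} = 0$
$P{\left(A,l \right)} = 0$ ($P{\left(A,l \right)} = \left(l + A\right) 0 = \left(A + l\right) 0 = 0$)
$P^{4}{\left(F{\left(-2,4 \right)},\left(-1\right) 1 \right)} = 0^{4} = 0$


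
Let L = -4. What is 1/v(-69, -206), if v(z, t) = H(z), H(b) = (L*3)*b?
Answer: 1/828 ≈ 0.0012077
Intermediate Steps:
H(b) = -12*b (H(b) = (-4*3)*b = -12*b)
v(z, t) = -12*z
1/v(-69, -206) = 1/(-12*(-69)) = 1/828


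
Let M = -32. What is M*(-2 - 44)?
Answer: 1472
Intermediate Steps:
M*(-2 - 44) = -32*(-2 - 44) = -32*(-46) = 1472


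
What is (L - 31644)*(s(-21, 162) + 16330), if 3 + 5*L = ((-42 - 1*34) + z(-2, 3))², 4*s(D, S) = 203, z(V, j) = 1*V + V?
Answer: -9947898429/20 ≈ -4.9739e+8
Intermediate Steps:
z(V, j) = 2*V (z(V, j) = V + V = 2*V)
s(D, S) = 203/4 (s(D, S) = (¼)*203 = 203/4)
L = 6397/5 (L = -⅗ + ((-42 - 1*34) + 2*(-2))²/5 = -⅗ + ((-42 - 34) - 4)²/5 = -⅗ + (-76 - 4)²/5 = -⅗ + (⅕)*(-80)² = -⅗ + (⅕)*6400 = -⅗ + 1280 = 6397/5 ≈ 1279.4)
(L - 31644)*(s(-21, 162) + 16330) = (6397/5 - 31644)*(203/4 + 16330) = -151823/5*65523/4 = -9947898429/20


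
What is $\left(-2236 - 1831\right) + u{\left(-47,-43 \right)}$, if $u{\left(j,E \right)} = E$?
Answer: $-4110$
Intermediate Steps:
$\left(-2236 - 1831\right) + u{\left(-47,-43 \right)} = \left(-2236 - 1831\right) - 43 = -4067 - 43 = -4110$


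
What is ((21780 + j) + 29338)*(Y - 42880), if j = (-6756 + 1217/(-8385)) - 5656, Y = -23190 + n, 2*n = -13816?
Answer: -7894969073318/2795 ≈ -2.8247e+9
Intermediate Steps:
n = -6908 (n = (1/2)*(-13816) = -6908)
Y = -30098 (Y = -23190 - 6908 = -30098)
j = -104075837/8385 (j = (-6756 + 1217*(-1/8385)) - 5656 = (-6756 - 1217/8385) - 5656 = -56650277/8385 - 5656 = -104075837/8385 ≈ -12412.)
((21780 + j) + 29338)*(Y - 42880) = ((21780 - 104075837/8385) + 29338)*(-30098 - 42880) = (78549463/8385 + 29338)*(-72978) = (324548593/8385)*(-72978) = -7894969073318/2795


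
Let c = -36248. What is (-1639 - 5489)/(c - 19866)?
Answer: 3564/28057 ≈ 0.12703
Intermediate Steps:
(-1639 - 5489)/(c - 19866) = (-1639 - 5489)/(-36248 - 19866) = -7128/(-56114) = -7128*(-1/56114) = 3564/28057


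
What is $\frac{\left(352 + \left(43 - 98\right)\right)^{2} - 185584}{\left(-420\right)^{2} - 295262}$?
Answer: $\frac{97375}{118862} \approx 0.81923$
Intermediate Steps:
$\frac{\left(352 + \left(43 - 98\right)\right)^{2} - 185584}{\left(-420\right)^{2} - 295262} = \frac{\left(352 + \left(43 - 98\right)\right)^{2} - 185584}{176400 - 295262} = \frac{\left(352 - 55\right)^{2} - 185584}{-118862} = \left(297^{2} - 185584\right) \left(- \frac{1}{118862}\right) = \left(88209 - 185584\right) \left(- \frac{1}{118862}\right) = \left(-97375\right) \left(- \frac{1}{118862}\right) = \frac{97375}{118862}$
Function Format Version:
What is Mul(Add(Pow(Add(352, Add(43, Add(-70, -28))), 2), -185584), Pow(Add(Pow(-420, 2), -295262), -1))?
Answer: Rational(97375, 118862) ≈ 0.81923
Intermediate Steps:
Mul(Add(Pow(Add(352, Add(43, Add(-70, -28))), 2), -185584), Pow(Add(Pow(-420, 2), -295262), -1)) = Mul(Add(Pow(Add(352, Add(43, -98)), 2), -185584), Pow(Add(176400, -295262), -1)) = Mul(Add(Pow(Add(352, -55), 2), -185584), Pow(-118862, -1)) = Mul(Add(Pow(297, 2), -185584), Rational(-1, 118862)) = Mul(Add(88209, -185584), Rational(-1, 118862)) = Mul(-97375, Rational(-1, 118862)) = Rational(97375, 118862)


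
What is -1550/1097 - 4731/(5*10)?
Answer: -5267407/54850 ≈ -96.033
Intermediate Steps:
-1550/1097 - 4731/(5*10) = -1550*1/1097 - 4731/50 = -1550/1097 - 4731*1/50 = -1550/1097 - 4731/50 = -5267407/54850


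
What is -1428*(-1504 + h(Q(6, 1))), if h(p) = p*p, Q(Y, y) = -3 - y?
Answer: 2124864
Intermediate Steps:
h(p) = p**2
-1428*(-1504 + h(Q(6, 1))) = -1428*(-1504 + (-3 - 1*1)**2) = -1428*(-1504 + (-3 - 1)**2) = -1428*(-1504 + (-4)**2) = -1428*(-1504 + 16) = -1428*(-1488) = 2124864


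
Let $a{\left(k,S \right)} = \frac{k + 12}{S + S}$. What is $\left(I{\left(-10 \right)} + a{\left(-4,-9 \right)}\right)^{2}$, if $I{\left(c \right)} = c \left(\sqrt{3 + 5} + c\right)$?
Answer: $\frac{867616}{81} - \frac{35840 \sqrt{2}}{9} \approx 5079.6$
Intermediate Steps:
$I{\left(c \right)} = c \left(c + 2 \sqrt{2}\right)$ ($I{\left(c \right)} = c \left(\sqrt{8} + c\right) = c \left(2 \sqrt{2} + c\right) = c \left(c + 2 \sqrt{2}\right)$)
$a{\left(k,S \right)} = \frac{12 + k}{2 S}$
$\left(I{\left(-10 \right)} + a{\left(-4,-9 \right)}\right)^{2} = \left(- 10 \left(-10 + 2 \sqrt{2}\right) + \frac{12 - 4}{2 \left(-9\right)}\right)^{2} = \left(\left(100 - 20 \sqrt{2}\right) + \frac{1}{2} \left(- \frac{1}{9}\right) 8\right)^{2} = \left(\left(100 - 20 \sqrt{2}\right) - \frac{4}{9}\right)^{2} = \left(\frac{896}{9} - 20 \sqrt{2}\right)^{2}$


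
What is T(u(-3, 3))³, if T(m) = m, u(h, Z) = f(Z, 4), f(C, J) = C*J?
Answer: 1728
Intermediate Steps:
u(h, Z) = 4*Z (u(h, Z) = Z*4 = 4*Z)
T(u(-3, 3))³ = (4*3)³ = 12³ = 1728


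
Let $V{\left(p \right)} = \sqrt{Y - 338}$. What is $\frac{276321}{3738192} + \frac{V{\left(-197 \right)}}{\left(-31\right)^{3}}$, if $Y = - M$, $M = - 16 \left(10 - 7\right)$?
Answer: $\frac{92107}{1246064} - \frac{i \sqrt{290}}{29791} \approx 0.073918 - 0.00057163 i$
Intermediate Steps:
$M = -48$ ($M = \left(-16\right) 3 = -48$)
$Y = 48$ ($Y = \left(-1\right) \left(-48\right) = 48$)
$V{\left(p \right)} = i \sqrt{290}$ ($V{\left(p \right)} = \sqrt{48 - 338} = \sqrt{-290} = i \sqrt{290}$)
$\frac{276321}{3738192} + \frac{V{\left(-197 \right)}}{\left(-31\right)^{3}} = \frac{276321}{3738192} + \frac{i \sqrt{290}}{\left(-31\right)^{3}} = 276321 \cdot \frac{1}{3738192} + \frac{i \sqrt{290}}{-29791} = \frac{92107}{1246064} + i \sqrt{290} \left(- \frac{1}{29791}\right) = \frac{92107}{1246064} - \frac{i \sqrt{290}}{29791}$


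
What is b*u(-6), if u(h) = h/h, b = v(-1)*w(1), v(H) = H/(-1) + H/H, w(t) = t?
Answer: 2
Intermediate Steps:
v(H) = 1 - H (v(H) = H*(-1) + 1 = -H + 1 = 1 - H)
b = 2 (b = (1 - 1*(-1))*1 = (1 + 1)*1 = 2*1 = 2)
u(h) = 1
b*u(-6) = 2*1 = 2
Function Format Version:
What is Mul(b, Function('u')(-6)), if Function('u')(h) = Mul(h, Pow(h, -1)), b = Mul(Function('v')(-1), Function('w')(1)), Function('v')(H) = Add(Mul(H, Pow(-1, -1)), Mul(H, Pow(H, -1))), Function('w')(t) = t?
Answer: 2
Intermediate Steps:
Function('v')(H) = Add(1, Mul(-1, H)) (Function('v')(H) = Add(Mul(H, -1), 1) = Add(Mul(-1, H), 1) = Add(1, Mul(-1, H)))
b = 2 (b = Mul(Add(1, Mul(-1, -1)), 1) = Mul(Add(1, 1), 1) = Mul(2, 1) = 2)
Function('u')(h) = 1
Mul(b, Function('u')(-6)) = Mul(2, 1) = 2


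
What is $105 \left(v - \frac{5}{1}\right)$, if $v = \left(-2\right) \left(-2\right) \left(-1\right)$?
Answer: $-945$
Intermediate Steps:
$v = -4$ ($v = 4 \left(-1\right) = -4$)
$105 \left(v - \frac{5}{1}\right) = 105 \left(-4 - \frac{5}{1}\right) = 105 \left(-4 - 5\right) = 105 \left(-9\right) = -945$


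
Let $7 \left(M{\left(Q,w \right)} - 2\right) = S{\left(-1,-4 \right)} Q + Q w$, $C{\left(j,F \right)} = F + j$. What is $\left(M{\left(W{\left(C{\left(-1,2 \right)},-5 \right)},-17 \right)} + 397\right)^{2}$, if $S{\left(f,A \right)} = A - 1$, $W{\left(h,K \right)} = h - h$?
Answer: $159201$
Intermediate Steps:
$W{\left(h,K \right)} = 0$
$S{\left(f,A \right)} = -1 + A$
$M{\left(Q,w \right)} = 2 - \frac{5 Q}{7} + \frac{Q w}{7}$ ($M{\left(Q,w \right)} = 2 + \frac{\left(-1 - 4\right) Q + Q w}{7} = 2 + \frac{- 5 Q + Q w}{7} = 2 + \left(- \frac{5 Q}{7} + \frac{Q w}{7}\right) = 2 - \frac{5 Q}{7} + \frac{Q w}{7}$)
$\left(M{\left(W{\left(C{\left(-1,2 \right)},-5 \right)},-17 \right)} + 397\right)^{2} = \left(\left(2 - 0 + \frac{1}{7} \cdot 0 \left(-17\right)\right) + 397\right)^{2} = \left(\left(2 + 0 + 0\right) + 397\right)^{2} = \left(2 + 397\right)^{2} = 399^{2} = 159201$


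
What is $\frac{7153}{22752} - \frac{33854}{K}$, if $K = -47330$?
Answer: $\frac{554398849}{538426080} \approx 1.0297$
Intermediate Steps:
$\frac{7153}{22752} - \frac{33854}{K} = \frac{7153}{22752} - \frac{33854}{-47330} = 7153 \cdot \frac{1}{22752} - - \frac{16927}{23665} = \frac{7153}{22752} + \frac{16927}{23665} = \frac{554398849}{538426080}$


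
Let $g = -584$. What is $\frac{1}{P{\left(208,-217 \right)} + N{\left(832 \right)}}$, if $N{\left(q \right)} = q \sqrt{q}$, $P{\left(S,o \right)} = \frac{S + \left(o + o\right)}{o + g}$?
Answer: $- \frac{90513}{184758749994046} + \frac{1067624064 \sqrt{13}}{92379374997023} \approx 4.1669 \cdot 10^{-5}$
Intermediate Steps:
$P{\left(S,o \right)} = \frac{S + 2 o}{-584 + o}$ ($P{\left(S,o \right)} = \frac{S + \left(o + o\right)}{o - 584} = \frac{S + 2 o}{-584 + o}$)
$N{\left(q \right)} = q^{\frac{3}{2}}$
$\frac{1}{P{\left(208,-217 \right)} + N{\left(832 \right)}} = \frac{1}{\frac{208 + 2 \left(-217\right)}{-584 - 217} + 832^{\frac{3}{2}}} = \frac{1}{\frac{208 - 434}{-801} + 6656 \sqrt{13}} = \frac{1}{\left(- \frac{1}{801}\right) \left(-226\right) + 6656 \sqrt{13}} = \frac{1}{\frac{226}{801} + 6656 \sqrt{13}}$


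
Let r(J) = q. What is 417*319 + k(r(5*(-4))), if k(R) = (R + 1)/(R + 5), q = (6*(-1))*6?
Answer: 4123748/31 ≈ 1.3302e+5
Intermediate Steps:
q = -36 (q = -6*6 = -36)
r(J) = -36
k(R) = (1 + R)/(5 + R)
417*319 + k(r(5*(-4))) = 417*319 + (1 - 36)/(5 - 36) = 133023 - 35/(-31) = 133023 - 1/31*(-35) = 133023 + 35/31 = 4123748/31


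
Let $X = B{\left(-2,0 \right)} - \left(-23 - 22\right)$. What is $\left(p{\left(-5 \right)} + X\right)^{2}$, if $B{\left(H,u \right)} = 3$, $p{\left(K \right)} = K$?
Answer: $1849$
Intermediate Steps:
$X = 48$ ($X = 3 - \left(-23 - 22\right) = 3 - -45 = 3 + 45 = 48$)
$\left(p{\left(-5 \right)} + X\right)^{2} = \left(-5 + 48\right)^{2} = 43^{2} = 1849$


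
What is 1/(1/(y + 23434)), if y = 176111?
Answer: 199545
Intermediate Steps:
1/(1/(y + 23434)) = 1/(1/(176111 + 23434)) = 1/(1/199545) = 199545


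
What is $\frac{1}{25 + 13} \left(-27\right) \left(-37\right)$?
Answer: $\frac{999}{38} \approx 26.289$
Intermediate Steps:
$\frac{1}{25 + 13} \left(-27\right) \left(-37\right) = \frac{1}{38} \left(-27\right) \left(-37\right) = \left(- \frac{27}{38}\right) \left(-37\right) = \frac{999}{38}$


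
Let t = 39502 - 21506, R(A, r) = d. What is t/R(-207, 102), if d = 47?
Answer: 17996/47 ≈ 382.89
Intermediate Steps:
R(A, r) = 47
t = 17996
t/R(-207, 102) = 17996/47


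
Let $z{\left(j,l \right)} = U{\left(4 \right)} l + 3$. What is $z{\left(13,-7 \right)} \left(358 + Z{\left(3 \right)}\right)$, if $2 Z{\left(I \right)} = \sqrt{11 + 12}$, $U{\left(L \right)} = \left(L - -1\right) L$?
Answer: $-49046 - \frac{137 \sqrt{23}}{2} \approx -49375.0$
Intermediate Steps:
$U{\left(L \right)} = L \left(1 + L\right)$ ($U{\left(L \right)} = \left(L + 1\right) L = \left(1 + L\right) L = L \left(1 + L\right)$)
$Z{\left(I \right)} = \frac{\sqrt{23}}{2}$ ($Z{\left(I \right)} = \frac{\sqrt{11 + 12}}{2} = \frac{\sqrt{23}}{2}$)
$z{\left(j,l \right)} = 3 + 20 l$ ($z{\left(j,l \right)} = 4 \left(1 + 4\right) l + 3 = 4 \cdot 5 l + 3 = 20 l + 3 = 3 + 20 l$)
$z{\left(13,-7 \right)} \left(358 + Z{\left(3 \right)}\right) = \left(3 + 20 \left(-7\right)\right) \left(358 + \frac{\sqrt{23}}{2}\right) = \left(3 - 140\right) \left(358 + \frac{\sqrt{23}}{2}\right) = - 137 \left(358 + \frac{\sqrt{23}}{2}\right) = -49046 - \frac{137 \sqrt{23}}{2}$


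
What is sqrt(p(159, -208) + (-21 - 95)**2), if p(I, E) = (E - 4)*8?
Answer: 28*sqrt(15) ≈ 108.44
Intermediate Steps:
p(I, E) = -32 + 8*E (p(I, E) = (-4 + E)*8 = -32 + 8*E)
sqrt(p(159, -208) + (-21 - 95)**2) = sqrt((-32 + 8*(-208)) + (-21 - 95)**2) = sqrt((-32 - 1664) + (-116)**2) = sqrt(-1696 + 13456) = sqrt(11760) = 28*sqrt(15)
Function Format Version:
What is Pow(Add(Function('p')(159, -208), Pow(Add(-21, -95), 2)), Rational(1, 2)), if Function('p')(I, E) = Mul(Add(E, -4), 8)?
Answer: Mul(28, Pow(15, Rational(1, 2))) ≈ 108.44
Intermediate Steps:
Function('p')(I, E) = Add(-32, Mul(8, E)) (Function('p')(I, E) = Mul(Add(-4, E), 8) = Add(-32, Mul(8, E)))
Pow(Add(Function('p')(159, -208), Pow(Add(-21, -95), 2)), Rational(1, 2)) = Pow(Add(Add(-32, Mul(8, -208)), Pow(Add(-21, -95), 2)), Rational(1, 2)) = Pow(Add(Add(-32, -1664), Pow(-116, 2)), Rational(1, 2)) = Pow(Add(-1696, 13456), Rational(1, 2)) = Pow(11760, Rational(1, 2)) = Mul(28, Pow(15, Rational(1, 2)))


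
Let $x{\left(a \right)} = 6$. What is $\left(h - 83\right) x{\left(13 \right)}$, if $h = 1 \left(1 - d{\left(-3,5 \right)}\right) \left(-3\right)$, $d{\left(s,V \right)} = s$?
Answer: $-570$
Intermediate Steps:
$h = -12$ ($h = 1 \left(1 - -3\right) \left(-3\right) = 1 \left(1 + 3\right) \left(-3\right) = 1 \cdot 4 \left(-3\right) = 4 \left(-3\right) = -12$)
$\left(h - 83\right) x{\left(13 \right)} = \left(-12 - 83\right) 6 = \left(-95\right) 6 = -570$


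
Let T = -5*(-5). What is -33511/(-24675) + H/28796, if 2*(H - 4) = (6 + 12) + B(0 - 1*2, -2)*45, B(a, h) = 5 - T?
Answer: 882701/657300 ≈ 1.3429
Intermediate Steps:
T = 25
B(a, h) = -20 (B(a, h) = 5 - 1*25 = 5 - 25 = -20)
H = -437 (H = 4 + ((6 + 12) - 20*45)/2 = 4 + (18 - 900)/2 = 4 + (½)*(-882) = 4 - 441 = -437)
-33511/(-24675) + H/28796 = -33511/(-24675) - 437/28796 = -33511*(-1/24675) - 437*1/28796 = 713/525 - 19/1252 = 882701/657300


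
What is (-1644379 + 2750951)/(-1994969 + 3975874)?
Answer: 1106572/1980905 ≈ 0.55862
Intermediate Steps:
(-1644379 + 2750951)/(-1994969 + 3975874) = 1106572/1980905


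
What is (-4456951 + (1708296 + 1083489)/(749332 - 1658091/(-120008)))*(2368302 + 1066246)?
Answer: -1376574029277772157442116/89927492747 ≈ -1.5308e+13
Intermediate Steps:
(-4456951 + (1708296 + 1083489)/(749332 - 1658091/(-120008)))*(2368302 + 1066246) = (-4456951 + 2791785/(749332 - 1658091*(-1/120008)))*3434548 = (-4456951 + 2791785/(749332 + 1658091/120008))*3434548 = (-4456951 + 2791785/(89927492747/120008))*3434548 = (-4456951 + 2791785*(120008/89927492747))*3434548 = (-4456951 + 335036534280/89927492747)*3434548 = -400802093689700117/89927492747*3434548 = -1376574029277772157442116/89927492747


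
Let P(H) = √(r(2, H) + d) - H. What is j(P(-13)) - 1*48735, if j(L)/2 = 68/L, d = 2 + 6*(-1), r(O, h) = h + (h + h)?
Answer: (-48735*√43 + 633419*I)/(√43 - 13*I) ≈ -48727.0 - 4.2066*I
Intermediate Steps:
r(O, h) = 3*h (r(O, h) = h + 2*h = 3*h)
d = -4 (d = 2 - 6 = -4)
P(H) = √(-4 + 3*H) - H (P(H) = √(3*H - 4) - H = √(-4 + 3*H) - H)
j(L) = 136/L (j(L) = 2*(68/L) = 136/L)
j(P(-13)) - 1*48735 = 136/(√(-4 + 3*(-13)) - 1*(-13)) - 1*48735 = 136/(√(-4 - 39) + 13) - 48735 = 136/(√(-43) + 13) - 48735 = 136/(I*√43 + 13) - 48735 = 136/(13 + I*√43) - 48735 = -48735 + 136/(13 + I*√43)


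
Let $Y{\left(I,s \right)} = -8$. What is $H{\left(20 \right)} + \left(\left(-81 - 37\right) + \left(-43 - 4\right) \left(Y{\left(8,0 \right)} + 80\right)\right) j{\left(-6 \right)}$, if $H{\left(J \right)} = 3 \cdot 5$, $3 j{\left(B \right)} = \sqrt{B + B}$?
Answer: $15 - \frac{7004 i \sqrt{3}}{3} \approx 15.0 - 4043.8 i$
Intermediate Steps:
$j{\left(B \right)} = \frac{\sqrt{2} \sqrt{B}}{3}$ ($j{\left(B \right)} = \frac{\sqrt{B + B}}{3} = \frac{\sqrt{2 B}}{3} = \frac{\sqrt{2} \sqrt{B}}{3}$)
$H{\left(J \right)} = 15$
$H{\left(20 \right)} + \left(\left(-81 - 37\right) + \left(-43 - 4\right) \left(Y{\left(8,0 \right)} + 80\right)\right) j{\left(-6 \right)} = 15 + \left(\left(-81 - 37\right) + \left(-43 - 4\right) \left(-8 + 80\right)\right) \frac{\sqrt{2} \sqrt{-6}}{3} = 15 + \left(-118 - 3384\right) \frac{\sqrt{2} i \sqrt{6}}{3} = 15 + \left(-118 - 3384\right) \frac{2 i \sqrt{3}}{3} = 15 - 3502 \frac{2 i \sqrt{3}}{3} = 15 - \frac{7004 i \sqrt{3}}{3}$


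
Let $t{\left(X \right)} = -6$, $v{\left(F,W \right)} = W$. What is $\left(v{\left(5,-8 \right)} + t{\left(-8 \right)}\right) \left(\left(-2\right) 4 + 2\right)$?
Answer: $84$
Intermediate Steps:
$\left(v{\left(5,-8 \right)} + t{\left(-8 \right)}\right) \left(\left(-2\right) 4 + 2\right) = \left(-8 - 6\right) \left(\left(-2\right) 4 + 2\right) = - 14 \left(-8 + 2\right) = \left(-14\right) \left(-6\right) = 84$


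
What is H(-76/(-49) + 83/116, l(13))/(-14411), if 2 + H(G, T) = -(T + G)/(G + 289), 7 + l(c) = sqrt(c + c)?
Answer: 3284213/23858260749 + 5684*sqrt(26)/23858260749 ≈ 0.00013887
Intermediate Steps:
l(c) = -7 + sqrt(2)*sqrt(c) (l(c) = -7 + sqrt(c + c) = -7 + sqrt(2*c) = -7 + sqrt(2)*sqrt(c))
H(G, T) = -2 - (G + T)/(289 + G) (H(G, T) = -2 - (T + G)/(G + 289) = -2 - (G + T)/(289 + G))
H(-76/(-49) + 83/116, l(13))/(-14411) = ((-578 - (-7 + sqrt(2)*sqrt(13)) - 3*(-76/(-49) + 83/116))/(289 + (-76/(-49) + 83/116)))/(-14411) = ((-578 - (-7 + sqrt(26)) - 3*(-76*(-1/49) + 83*(1/116)))/(289 + (-76*(-1/49) + 83*(1/116))))*(-1/14411) = ((-578 + (7 - sqrt(26)) - 3*(76/49 + 83/116))/(289 + (76/49 + 83/116)))*(-1/14411) = ((-578 + (7 - sqrt(26)) - 3*12883/5684)/(289 + 12883/5684))*(-1/14411) = ((-578 + (7 - sqrt(26)) - 38649/5684)/(1655559/5684))*(-1/14411) = (5684*(-3284213/5684 - sqrt(26))/1655559)*(-1/14411) = (-3284213/1655559 - 5684*sqrt(26)/1655559)*(-1/14411) = 3284213/23858260749 + 5684*sqrt(26)/23858260749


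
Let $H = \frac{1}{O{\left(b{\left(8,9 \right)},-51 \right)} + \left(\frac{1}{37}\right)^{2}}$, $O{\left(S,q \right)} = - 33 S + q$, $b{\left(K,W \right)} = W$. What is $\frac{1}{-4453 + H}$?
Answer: $- \frac{476411}{2121459552} \approx -0.00022457$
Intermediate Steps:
$O{\left(S,q \right)} = q - 33 S$
$H = - \frac{1369}{476411}$ ($H = \frac{1}{\left(-51 - 297\right) + \left(\frac{1}{37}\right)^{2}} = \frac{1}{-348 + \frac{1}{1369}} = \frac{1}{- \frac{476411}{1369}} = - \frac{1369}{476411} \approx -0.0028736$)
$\frac{1}{-4453 + H} = \frac{1}{-4453 - \frac{1369}{476411}} = \frac{1}{- \frac{2121459552}{476411}} = - \frac{476411}{2121459552}$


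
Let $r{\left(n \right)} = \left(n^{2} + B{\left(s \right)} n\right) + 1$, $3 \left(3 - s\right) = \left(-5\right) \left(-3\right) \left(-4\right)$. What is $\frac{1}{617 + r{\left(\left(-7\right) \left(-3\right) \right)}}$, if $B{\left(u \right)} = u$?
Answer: $\frac{1}{1542} \approx 0.00064851$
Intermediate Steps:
$s = 23$ ($s = 3 - \frac{\left(-5\right) \left(-3\right) \left(-4\right)}{3} = 3 - \frac{15 \left(-4\right)}{3} = 3 - -20 = 3 + 20 = 23$)
$r{\left(n \right)} = 1 + n^{2} + 23 n$ ($r{\left(n \right)} = \left(n^{2} + 23 n\right) + 1 = 1 + n^{2} + 23 n$)
$\frac{1}{617 + r{\left(\left(-7\right) \left(-3\right) \right)}} = \frac{1}{617 + \left(1 + \left(\left(-7\right) \left(-3\right)\right)^{2} + 23 \left(\left(-7\right) \left(-3\right)\right)\right)} = \frac{1}{617 + \left(1 + 21^{2} + 23 \cdot 21\right)} = \frac{1}{617 + \left(1 + 441 + 483\right)} = \frac{1}{617 + 925} = \frac{1}{1542}$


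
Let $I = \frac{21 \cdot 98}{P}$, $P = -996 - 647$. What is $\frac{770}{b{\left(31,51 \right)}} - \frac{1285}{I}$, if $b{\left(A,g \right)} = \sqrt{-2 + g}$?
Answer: $\frac{2337635}{2058} \approx 1135.9$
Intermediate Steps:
$P = -1643$ ($P = -996 - 647 = -1643$)
$I = - \frac{2058}{1643}$ ($I = \frac{21 \cdot 98}{-1643} = 2058 \left(- \frac{1}{1643}\right) = - \frac{2058}{1643} \approx -1.2526$)
$\frac{770}{b{\left(31,51 \right)}} - \frac{1285}{I} = \frac{770}{\sqrt{-2 + 51}} - \frac{1285}{- \frac{2058}{1643}} = \frac{770}{\sqrt{49}} - - \frac{2111255}{2058} = \frac{770}{7} + \frac{2111255}{2058} = 770 \cdot \frac{1}{7} + \frac{2111255}{2058} = 110 + \frac{2111255}{2058} = \frac{2337635}{2058}$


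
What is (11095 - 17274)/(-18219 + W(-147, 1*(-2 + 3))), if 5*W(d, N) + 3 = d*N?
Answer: 6179/18249 ≈ 0.33859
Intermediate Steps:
W(d, N) = -3/5 + N*d/5 (W(d, N) = -3/5 + (d*N)/5 = -3/5 + (N*d)/5 = -3/5 + N*d/5)
(11095 - 17274)/(-18219 + W(-147, 1*(-2 + 3))) = (11095 - 17274)/(-18219 + (-3/5 + (1/5)*(1*(-2 + 3))*(-147))) = -6179/(-18219 + (-3/5 + (1/5)*(1*1)*(-147))) = -6179/(-18219 + (-3/5 + (1/5)*1*(-147))) = -6179/(-18219 + (-3/5 - 147/5)) = -6179/(-18219 - 30) = -6179/(-18249) = -6179*(-1/18249) = 6179/18249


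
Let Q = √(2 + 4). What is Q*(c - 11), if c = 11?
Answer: 0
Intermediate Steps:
Q = √6 ≈ 2.4495
Q*(c - 11) = √6*(11 - 11) = √6*0 = 0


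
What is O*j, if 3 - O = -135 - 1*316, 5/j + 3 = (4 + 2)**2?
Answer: 2270/33 ≈ 68.788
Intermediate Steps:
j = 5/33 (j = 5/(-3 + (4 + 2)**2) = 5/(-3 + 6**2) = 5/(-3 + 36) = 5/33 ≈ 0.15152)
O = 454 (O = 3 - (-135 - 1*316) = 3 - (-135 - 316) = 3 - 1*(-451) = 3 + 451 = 454)
O*j = 454*(5/33) = 2270/33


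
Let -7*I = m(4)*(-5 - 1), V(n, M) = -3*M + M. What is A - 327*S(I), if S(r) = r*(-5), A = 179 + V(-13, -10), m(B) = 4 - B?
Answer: 199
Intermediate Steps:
V(n, M) = -2*M
I = 0 (I = -(4 - 1*4)*(-5 - 1)/7 = -(4 - 4)*(-6)/7 = -0*(-6) = -1/7*0 = 0)
A = 199 (A = 179 - 2*(-10) = 179 + 20 = 199)
S(r) = -5*r
A - 327*S(I) = 199 - (-1635)*0 = 199 - 327*0 = 199 + 0 = 199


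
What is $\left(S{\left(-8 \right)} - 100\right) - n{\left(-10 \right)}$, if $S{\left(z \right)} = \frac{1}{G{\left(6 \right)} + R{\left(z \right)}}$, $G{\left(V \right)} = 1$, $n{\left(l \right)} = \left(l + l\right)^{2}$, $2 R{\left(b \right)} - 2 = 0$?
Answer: $- \frac{999}{2} \approx -499.5$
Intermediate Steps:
$R{\left(b \right)} = 1$ ($R{\left(b \right)} = 1 + \frac{1}{2} \cdot 0 = 1 + 0 = 1$)
$n{\left(l \right)} = 4 l^{2}$ ($n{\left(l \right)} = \left(2 l\right)^{2} = 4 l^{2}$)
$S{\left(z \right)} = \frac{1}{2}$ ($S{\left(z \right)} = \frac{1}{1 + 1} = \frac{1}{2}$)
$\left(S{\left(-8 \right)} - 100\right) - n{\left(-10 \right)} = \left(\frac{1}{2} - 100\right) - 4 \left(-10\right)^{2} = \left(\frac{1}{2} - 100\right) - 4 \cdot 100 = - \frac{199}{2} - 400 = - \frac{999}{2}$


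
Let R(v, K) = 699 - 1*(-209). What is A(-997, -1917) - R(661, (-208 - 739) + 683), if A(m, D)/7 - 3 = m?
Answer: -7866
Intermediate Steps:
A(m, D) = 21 + 7*m
R(v, K) = 908 (R(v, K) = 699 + 209 = 908)
A(-997, -1917) - R(661, (-208 - 739) + 683) = (21 + 7*(-997)) - 1*908 = (21 - 6979) - 908 = -6958 - 908 = -7866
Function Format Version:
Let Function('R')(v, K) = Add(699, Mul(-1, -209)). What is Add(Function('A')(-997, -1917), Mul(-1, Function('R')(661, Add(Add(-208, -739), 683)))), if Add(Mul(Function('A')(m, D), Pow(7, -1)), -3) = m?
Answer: -7866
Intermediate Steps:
Function('A')(m, D) = Add(21, Mul(7, m))
Function('R')(v, K) = 908 (Function('R')(v, K) = Add(699, 209) = 908)
Add(Function('A')(-997, -1917), Mul(-1, Function('R')(661, Add(Add(-208, -739), 683)))) = Add(Add(21, Mul(7, -997)), Mul(-1, 908)) = Add(Add(21, -6979), -908) = Add(-6958, -908) = -7866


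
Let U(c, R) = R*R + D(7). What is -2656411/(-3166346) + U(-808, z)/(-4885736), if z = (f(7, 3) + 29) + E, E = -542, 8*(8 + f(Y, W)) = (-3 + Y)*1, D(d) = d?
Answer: 24241346878335/30939861281312 ≈ 0.78350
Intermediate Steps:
f(Y, W) = -67/8 + Y/8 (f(Y, W) = -8 + ((-3 + Y)*1)/8 = -8 + (-3 + Y)/8 = -8 + (-3/8 + Y/8) = -67/8 + Y/8)
z = -1041/2 (z = ((-67/8 + (⅛)*7) + 29) - 542 = ((-67/8 + 7/8) + 29) - 542 = (-15/2 + 29) - 542 = 43/2 - 542 = -1041/2 ≈ -520.50)
U(c, R) = 7 + R² (U(c, R) = R*R + 7 = R² + 7 = 7 + R²)
-2656411/(-3166346) + U(-808, z)/(-4885736) = -2656411/(-3166346) + (7 + (-1041/2)²)/(-4885736) = -2656411*(-1/3166346) + (7 + 1083681/4)*(-1/4885736) = 2656411/3166346 + (1083709/4)*(-1/4885736) = 2656411/3166346 - 1083709/19542944 = 24241346878335/30939861281312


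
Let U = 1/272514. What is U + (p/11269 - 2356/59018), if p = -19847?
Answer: -163219203985649/90620966489394 ≈ -1.8011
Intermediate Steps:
U = 1/272514 ≈ 3.6695e-6
U + (p/11269 - 2356/59018) = 1/272514 + (-19847/11269 - 2356/59018) = 1/272514 + (-19847*1/11269 - 2356*1/59018) = 1/272514 + (-19847/11269 - 1178/29509) = 1/272514 - 598940005/332536921 = -163219203985649/90620966489394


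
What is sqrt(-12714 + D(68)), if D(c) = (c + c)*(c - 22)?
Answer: I*sqrt(6458) ≈ 80.362*I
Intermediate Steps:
D(c) = 2*c*(-22 + c) (D(c) = (2*c)*(-22 + c) = 2*c*(-22 + c))
sqrt(-12714 + D(68)) = sqrt(-12714 + 2*68*(-22 + 68)) = sqrt(-12714 + 2*68*46) = sqrt(-12714 + 6256) = sqrt(-6458) = I*sqrt(6458)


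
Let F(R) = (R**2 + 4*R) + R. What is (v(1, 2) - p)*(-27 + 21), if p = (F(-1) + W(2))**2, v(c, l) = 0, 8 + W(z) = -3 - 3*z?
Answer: 2646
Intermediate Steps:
W(z) = -11 - 3*z (W(z) = -8 + (-3 - 3*z) = -11 - 3*z)
F(R) = R**2 + 5*R
p = 441 (p = (-(5 - 1) + (-11 - 3*2))**2 = (-1*4 + (-11 - 6))**2 = (-4 - 17)**2 = (-21)**2 = 441)
(v(1, 2) - p)*(-27 + 21) = (0 - 1*441)*(-27 + 21) = (0 - 441)*(-6) = -441*(-6) = 2646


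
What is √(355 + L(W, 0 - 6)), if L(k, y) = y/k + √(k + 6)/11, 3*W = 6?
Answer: √(42592 + 22*√2)/11 ≈ 18.769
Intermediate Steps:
W = 2 (W = (⅓)*6 = 2)
L(k, y) = √(6 + k)/11 + y/k (L(k, y) = y/k + √(6 + k)*(1/11) = y/k + √(6 + k)/11 = √(6 + k)/11 + y/k)
√(355 + L(W, 0 - 6)) = √(355 + (√(6 + 2)/11 + (0 - 6)/2)) = √(355 + (√8/11 - 6*½)) = √(355 + ((2*√2)/11 - 3)) = √(355 + (2*√2/11 - 3)) = √(355 + (-3 + 2*√2/11)) = √(352 + 2*√2/11)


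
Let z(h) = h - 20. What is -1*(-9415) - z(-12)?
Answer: 9447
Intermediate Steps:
z(h) = -20 + h
-1*(-9415) - z(-12) = -1*(-9415) - (-20 - 12) = 9415 - 1*(-32) = 9415 + 32 = 9447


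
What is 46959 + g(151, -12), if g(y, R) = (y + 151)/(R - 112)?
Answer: 2911307/62 ≈ 46957.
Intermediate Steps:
g(y, R) = (151 + y)/(-112 + R)
46959 + g(151, -12) = 46959 + (151 + 151)/(-112 - 12) = 46959 + 302/(-124) = 46959 - 1/124*302 = 46959 - 151/62 = 2911307/62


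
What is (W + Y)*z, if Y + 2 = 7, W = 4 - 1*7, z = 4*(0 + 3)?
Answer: 24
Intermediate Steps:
z = 12 (z = 4*3 = 12)
W = -3 (W = 4 - 7 = -3)
Y = 5 (Y = -2 + 7 = 5)
(W + Y)*z = (-3 + 5)*12 = 2*12 = 24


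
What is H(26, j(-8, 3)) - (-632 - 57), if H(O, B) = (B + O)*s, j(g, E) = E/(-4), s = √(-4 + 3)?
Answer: 689 + 101*I/4 ≈ 689.0 + 25.25*I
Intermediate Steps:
s = I (s = √(-1) = I ≈ 1.0*I)
j(g, E) = -E/4 (j(g, E) = E*(-¼) = -E/4)
H(O, B) = I*(B + O) (H(O, B) = (B + O)*I = I*(B + O))
H(26, j(-8, 3)) - (-632 - 57) = I*(-¼*3 + 26) - (-632 - 57) = I*(-¾ + 26) - 1*(-689) = I*(101/4) + 689 = 101*I/4 + 689 = 689 + 101*I/4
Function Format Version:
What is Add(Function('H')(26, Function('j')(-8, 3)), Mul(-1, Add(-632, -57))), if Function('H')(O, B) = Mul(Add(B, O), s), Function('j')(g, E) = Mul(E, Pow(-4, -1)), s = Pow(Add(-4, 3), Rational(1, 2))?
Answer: Add(689, Mul(Rational(101, 4), I)) ≈ Add(689.00, Mul(25.250, I))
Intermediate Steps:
s = I (s = Pow(-1, Rational(1, 2)) = I ≈ Mul(1.0000, I))
Function('j')(g, E) = Mul(Rational(-1, 4), E) (Function('j')(g, E) = Mul(E, Rational(-1, 4)) = Mul(Rational(-1, 4), E))
Function('H')(O, B) = Mul(I, Add(B, O)) (Function('H')(O, B) = Mul(Add(B, O), I) = Mul(I, Add(B, O)))
Add(Function('H')(26, Function('j')(-8, 3)), Mul(-1, Add(-632, -57))) = Add(Mul(I, Add(Mul(Rational(-1, 4), 3), 26)), Mul(-1, Add(-632, -57))) = Add(Mul(I, Add(Rational(-3, 4), 26)), Mul(-1, -689)) = Add(Mul(I, Rational(101, 4)), 689) = Add(Mul(Rational(101, 4), I), 689) = Add(689, Mul(Rational(101, 4), I))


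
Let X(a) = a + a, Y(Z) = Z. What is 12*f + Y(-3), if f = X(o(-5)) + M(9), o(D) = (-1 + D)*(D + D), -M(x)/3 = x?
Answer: 1113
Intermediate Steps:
M(x) = -3*x
o(D) = 2*D*(-1 + D) (o(D) = (-1 + D)*(2*D) = 2*D*(-1 + D))
X(a) = 2*a
f = 93 (f = 2*(2*(-5)*(-1 - 5)) - 3*9 = 2*(2*(-5)*(-6)) - 27 = 2*60 - 27 = 120 - 27 = 93)
12*f + Y(-3) = 12*93 - 3 = 1116 - 3 = 1113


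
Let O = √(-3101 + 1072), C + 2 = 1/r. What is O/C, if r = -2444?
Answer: -2444*I*√2029/4889 ≈ -22.518*I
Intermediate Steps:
C = -4889/2444 (C = -2 + 1/(-2444) = -2 - 1/2444 = -4889/2444 ≈ -2.0004)
O = I*√2029 (O = √(-2029) = I*√2029 ≈ 45.044*I)
O/C = (I*√2029)/(-4889/2444) = (I*√2029)*(-2444/4889) = -2444*I*√2029/4889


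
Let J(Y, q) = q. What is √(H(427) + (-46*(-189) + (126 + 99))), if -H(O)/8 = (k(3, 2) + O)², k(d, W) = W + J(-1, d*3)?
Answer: 3*I*√169537 ≈ 1235.2*I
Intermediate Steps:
k(d, W) = W + 3*d (k(d, W) = W + d*3 = W + 3*d)
H(O) = -8*(11 + O)² (H(O) = -8*((2 + 3*3) + O)² = -8*((2 + 9) + O)² = -8*(11 + O)²)
√(H(427) + (-46*(-189) + (126 + 99))) = √(-8*(11 + 427)² + (-46*(-189) + (126 + 99))) = √(-8*438² + (8694 + 225)) = √(-8*191844 + 8919) = √(-1534752 + 8919) = √(-1525833) = 3*I*√169537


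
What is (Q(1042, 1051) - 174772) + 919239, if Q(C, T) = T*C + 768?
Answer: 1840377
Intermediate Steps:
Q(C, T) = 768 + C*T (Q(C, T) = C*T + 768 = 768 + C*T)
(Q(1042, 1051) - 174772) + 919239 = ((768 + 1042*1051) - 174772) + 919239 = ((768 + 1095142) - 174772) + 919239 = (1095910 - 174772) + 919239 = 921138 + 919239 = 1840377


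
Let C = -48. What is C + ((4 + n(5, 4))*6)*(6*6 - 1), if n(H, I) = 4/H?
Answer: 960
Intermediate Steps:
C + ((4 + n(5, 4))*6)*(6*6 - 1) = -48 + ((4 + 4/5)*6)*(6*6 - 1) = -48 + ((4 + 4*(1/5))*6)*(36 - 1) = -48 + ((4 + 4/5)*6)*35 = -48 + ((24/5)*6)*35 = -48 + (144/5)*35 = -48 + 1008 = 960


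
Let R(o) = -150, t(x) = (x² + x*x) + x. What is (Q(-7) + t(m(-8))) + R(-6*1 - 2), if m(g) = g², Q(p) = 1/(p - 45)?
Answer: 421511/52 ≈ 8106.0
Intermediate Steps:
Q(p) = 1/(-45 + p)
t(x) = x + 2*x² (t(x) = (x² + x²) + x = 2*x² + x = x + 2*x²)
(Q(-7) + t(m(-8))) + R(-6*1 - 2) = (1/(-45 - 7) + (-8)²*(1 + 2*(-8)²)) - 150 = (1/(-52) + 64*(1 + 2*64)) - 150 = (-1/52 + 64*(1 + 128)) - 150 = (-1/52 + 64*129) - 150 = (-1/52 + 8256) - 150 = 429311/52 - 150 = 421511/52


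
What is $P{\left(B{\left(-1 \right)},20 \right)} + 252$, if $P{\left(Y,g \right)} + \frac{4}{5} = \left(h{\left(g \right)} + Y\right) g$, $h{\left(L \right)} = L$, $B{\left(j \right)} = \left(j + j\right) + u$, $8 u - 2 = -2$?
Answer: $\frac{3056}{5} \approx 611.2$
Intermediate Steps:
$u = 0$ ($u = \frac{1}{4} + \frac{1}{8} \left(-2\right) = \frac{1}{4} - \frac{1}{4} = 0$)
$B{\left(j \right)} = 2 j$ ($B{\left(j \right)} = \left(j + j\right) + 0 = 2 j + 0 = 2 j$)
$P{\left(Y,g \right)} = - \frac{4}{5} + g \left(Y + g\right)$ ($P{\left(Y,g \right)} = - \frac{4}{5} + \left(g + Y\right) g = - \frac{4}{5} + \left(Y + g\right) g = - \frac{4}{5} + g \left(Y + g\right)$)
$P{\left(B{\left(-1 \right)},20 \right)} + 252 = \left(- \frac{4}{5} + 20^{2} + 2 \left(-1\right) 20\right) + 252 = \left(- \frac{4}{5} + 400 - 40\right) + 252 = \frac{1796}{5} + 252 = \frac{3056}{5}$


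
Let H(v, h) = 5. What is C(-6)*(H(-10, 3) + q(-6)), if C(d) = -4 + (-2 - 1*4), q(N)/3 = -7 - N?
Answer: -20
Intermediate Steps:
q(N) = -21 - 3*N (q(N) = 3*(-7 - N) = -21 - 3*N)
C(d) = -10 (C(d) = -4 + (-2 - 4) = -4 - 6 = -10)
C(-6)*(H(-10, 3) + q(-6)) = -10*(5 + (-21 - 3*(-6))) = -10*(5 + (-21 + 18)) = -10*(5 - 3) = -10*2 = -20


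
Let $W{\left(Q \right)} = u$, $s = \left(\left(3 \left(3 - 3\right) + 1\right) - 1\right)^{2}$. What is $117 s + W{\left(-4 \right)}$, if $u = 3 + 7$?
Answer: $10$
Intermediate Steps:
$s = 0$ ($s = \left(\left(3 \cdot 0 + 1\right) - 1\right)^{2} = \left(\left(0 + 1\right) - 1\right)^{2} = \left(1 - 1\right)^{2} = 0^{2} = 0$)
$u = 10$
$W{\left(Q \right)} = 10$
$117 s + W{\left(-4 \right)} = 117 \cdot 0 + 10 = 0 + 10 = 10$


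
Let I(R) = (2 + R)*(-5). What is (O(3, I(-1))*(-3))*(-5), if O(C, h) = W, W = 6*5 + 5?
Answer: 525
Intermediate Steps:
I(R) = -10 - 5*R
W = 35 (W = 30 + 5 = 35)
O(C, h) = 35
(O(3, I(-1))*(-3))*(-5) = (35*(-3))*(-5) = -105*(-5) = 525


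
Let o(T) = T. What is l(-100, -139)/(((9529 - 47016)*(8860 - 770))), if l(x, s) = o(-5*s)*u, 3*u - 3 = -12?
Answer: 417/60653966 ≈ 6.8751e-6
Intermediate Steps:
u = -3 (u = 1 + (⅓)*(-12) = 1 - 4 = -3)
l(x, s) = 15*s (l(x, s) = -5*s*(-3) = 15*s)
l(-100, -139)/(((9529 - 47016)*(8860 - 770))) = (15*(-139))/(((9529 - 47016)*(8860 - 770))) = -2085/((-37487*8090)) = -2085/(-303269830) = -2085*(-1/303269830) = 417/60653966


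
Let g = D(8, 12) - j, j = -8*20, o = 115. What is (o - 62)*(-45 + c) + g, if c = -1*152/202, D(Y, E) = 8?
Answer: -227945/101 ≈ -2256.9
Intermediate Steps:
j = -160
c = -76/101 (c = -152*1/202 = -76/101 ≈ -0.75247)
g = 168 (g = 8 - 1*(-160) = 8 + 160 = 168)
(o - 62)*(-45 + c) + g = (115 - 62)*(-45 - 76/101) + 168 = 53*(-4621/101) + 168 = -244913/101 + 168 = -227945/101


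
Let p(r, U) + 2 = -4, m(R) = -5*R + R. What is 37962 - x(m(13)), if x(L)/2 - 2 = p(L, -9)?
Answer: 37970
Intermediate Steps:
m(R) = -4*R
p(r, U) = -6 (p(r, U) = -2 - 4 = -6)
x(L) = -8 (x(L) = 4 + 2*(-6) = 4 - 12 = -8)
37962 - x(m(13)) = 37962 - 1*(-8) = 37962 + 8 = 37970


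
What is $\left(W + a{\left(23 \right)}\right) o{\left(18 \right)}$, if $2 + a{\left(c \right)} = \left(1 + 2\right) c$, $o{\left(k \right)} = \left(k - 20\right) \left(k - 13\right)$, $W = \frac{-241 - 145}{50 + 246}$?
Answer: $- \frac{48615}{74} \approx -656.96$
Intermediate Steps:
$W = - \frac{193}{148}$ ($W = - \frac{386}{296} = \left(-386\right) \frac{1}{296} = - \frac{193}{148} \approx -1.3041$)
$o{\left(k \right)} = \left(-20 + k\right) \left(-13 + k\right)$
$a{\left(c \right)} = -2 + 3 c$ ($a{\left(c \right)} = -2 + \left(1 + 2\right) c = -2 + 3 c$)
$\left(W + a{\left(23 \right)}\right) o{\left(18 \right)} = \left(- \frac{193}{148} + \left(-2 + 3 \cdot 23\right)\right) \left(260 + 18^{2} - 594\right) = \left(- \frac{193}{148} + \left(-2 + 69\right)\right) \left(260 + 324 - 594\right) = \left(- \frac{193}{148} + 67\right) \left(-10\right) = \frac{9723}{148} \left(-10\right) = - \frac{48615}{74}$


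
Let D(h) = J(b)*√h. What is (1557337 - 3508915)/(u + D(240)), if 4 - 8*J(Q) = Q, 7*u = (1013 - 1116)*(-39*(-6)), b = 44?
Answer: 27438210891/48384367 - 159378870*√15/48384367 ≈ 554.33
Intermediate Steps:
u = -24102/7 (u = ((1013 - 1116)*(-39*(-6)))/7 = (-103*234)/7 = (⅐)*(-24102) = -24102/7 ≈ -3443.1)
J(Q) = ½ - Q/8
D(h) = -5*√h (D(h) = (½ - ⅛*44)*√h = (½ - 11/2)*√h = -5*√h)
(1557337 - 3508915)/(u + D(240)) = (1557337 - 3508915)/(-24102/7 - 20*√15) = -1951578/(-24102/7 - 20*√15)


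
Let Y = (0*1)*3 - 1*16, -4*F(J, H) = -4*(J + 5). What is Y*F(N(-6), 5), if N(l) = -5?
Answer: 0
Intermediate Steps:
F(J, H) = 5 + J (F(J, H) = -(-1)*(J + 5) = -(-1)*(5 + J) = -(-20 - 4*J)/4 = 5 + J)
Y = -16 (Y = 0*3 - 16 = 0 - 16 = -16)
Y*F(N(-6), 5) = -16*(5 - 5) = -16*0 = 0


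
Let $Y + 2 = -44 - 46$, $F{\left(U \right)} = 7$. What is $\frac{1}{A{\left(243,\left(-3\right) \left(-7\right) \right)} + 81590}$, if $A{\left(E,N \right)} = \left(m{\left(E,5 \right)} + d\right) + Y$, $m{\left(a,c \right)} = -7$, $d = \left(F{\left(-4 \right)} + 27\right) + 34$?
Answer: $\frac{1}{81559} \approx 1.2261 \cdot 10^{-5}$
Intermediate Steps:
$d = 68$ ($d = \left(7 + 27\right) + 34 = 34 + 34 = 68$)
$Y = -92$ ($Y = -2 - 90 = -92$)
$A{\left(E,N \right)} = -31$ ($A{\left(E,N \right)} = \left(-7 + 68\right) - 92 = 61 - 92 = -31$)
$\frac{1}{A{\left(243,\left(-3\right) \left(-7\right) \right)} + 81590} = \frac{1}{-31 + 81590} = \frac{1}{81559}$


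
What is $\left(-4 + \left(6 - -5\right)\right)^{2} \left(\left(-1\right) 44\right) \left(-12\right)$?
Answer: $25872$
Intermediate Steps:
$\left(-4 + \left(6 - -5\right)\right)^{2} \left(\left(-1\right) 44\right) \left(-12\right) = \left(-4 + \left(6 + 5\right)\right)^{2} \left(-44\right) \left(-12\right) = \left(-4 + 11\right)^{2} \left(-44\right) \left(-12\right) = 7^{2} \left(-44\right) \left(-12\right) = 49 \left(-44\right) \left(-12\right) = \left(-2156\right) \left(-12\right) = 25872$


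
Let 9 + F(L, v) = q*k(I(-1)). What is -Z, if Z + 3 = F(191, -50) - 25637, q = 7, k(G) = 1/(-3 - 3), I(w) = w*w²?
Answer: 153901/6 ≈ 25650.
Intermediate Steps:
I(w) = w³
k(G) = -⅙ (k(G) = 1/(-6) = -⅙)
F(L, v) = -61/6 (F(L, v) = -9 + 7*(-⅙) = -9 - 7/6 = -61/6)
Z = -153901/6 (Z = -3 + (-61/6 - 25637) = -3 - 153883/6 = -153901/6 ≈ -25650.)
-Z = -1*(-153901/6) = 153901/6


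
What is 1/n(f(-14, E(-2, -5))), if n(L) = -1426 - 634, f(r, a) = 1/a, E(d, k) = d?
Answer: -1/2060 ≈ -0.00048544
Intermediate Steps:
n(L) = -2060
1/n(f(-14, E(-2, -5))) = 1/(-2060) = -1/2060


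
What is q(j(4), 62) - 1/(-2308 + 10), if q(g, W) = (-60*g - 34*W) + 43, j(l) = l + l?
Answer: -5848409/2298 ≈ -2545.0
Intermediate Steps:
j(l) = 2*l
q(g, W) = 43 - 60*g - 34*W
q(j(4), 62) - 1/(-2308 + 10) = (43 - 120*4 - 34*62) - 1/(-2308 + 10) = (43 - 60*8 - 2108) - 1/(-2298) = (43 - 480 - 2108) - 1*(-1/2298) = -2545 + 1/2298 = -5848409/2298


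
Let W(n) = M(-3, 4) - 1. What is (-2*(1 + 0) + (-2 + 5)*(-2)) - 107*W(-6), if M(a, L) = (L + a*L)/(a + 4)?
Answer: 955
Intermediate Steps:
M(a, L) = (L + L*a)/(4 + a)
W(n) = -9 (W(n) = 4*(1 - 3)/(4 - 3) - 1 = 4*(-2)/1 - 1 = 4*1*(-2) - 1 = -8 - 1 = -9)
(-2*(1 + 0) + (-2 + 5)*(-2)) - 107*W(-6) = (-2*(1 + 0) + (-2 + 5)*(-2)) - 107*(-9) = (-2*1 + 3*(-2)) + 963 = (-2 - 6) + 963 = -8 + 963 = 955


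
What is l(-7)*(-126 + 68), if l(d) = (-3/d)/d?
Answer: 174/49 ≈ 3.5510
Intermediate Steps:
l(d) = -3/d²
l(-7)*(-126 + 68) = (-3/(-7)²)*(-126 + 68) = -3*1/49*(-58) = -3/49*(-58) = 174/49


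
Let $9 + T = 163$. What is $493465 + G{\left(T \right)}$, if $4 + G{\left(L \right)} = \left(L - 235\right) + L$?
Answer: $493534$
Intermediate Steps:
$T = 154$ ($T = -9 + 163 = 154$)
$G{\left(L \right)} = -239 + 2 L$ ($G{\left(L \right)} = -4 + \left(\left(L - 235\right) + L\right) = -4 + \left(\left(-235 + L\right) + L\right) = -4 + \left(-235 + 2 L\right) = -239 + 2 L$)
$493465 + G{\left(T \right)} = 493465 + \left(-239 + 2 \cdot 154\right) = 493465 + \left(-239 + 308\right) = 493465 + 69 = 493534$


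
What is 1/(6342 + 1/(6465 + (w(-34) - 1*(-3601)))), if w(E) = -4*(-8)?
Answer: 10098/64041517 ≈ 0.00015768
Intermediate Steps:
w(E) = 32
1/(6342 + 1/(6465 + (w(-34) - 1*(-3601)))) = 1/(6342 + 1/(6465 + (32 - 1*(-3601)))) = 1/(6342 + 1/(6465 + (32 + 3601))) = 1/(6342 + 1/(6465 + 3633)) = 1/(6342 + 1/10098) = 1/(64041517/10098) = 10098/64041517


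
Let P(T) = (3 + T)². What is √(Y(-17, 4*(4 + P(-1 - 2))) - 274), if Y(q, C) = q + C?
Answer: 5*I*√11 ≈ 16.583*I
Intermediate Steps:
Y(q, C) = C + q
√(Y(-17, 4*(4 + P(-1 - 2))) - 274) = √((4*(4 + (3 + (-1 - 2))²) - 17) - 274) = √((4*(4 + (3 - 3)²) - 17) - 274) = √((4*(4 + 0²) - 17) - 274) = √((4*(4 + 0) - 17) - 274) = √((4*4 - 17) - 274) = √((16 - 17) - 274) = √(-1 - 274) = √(-275) = 5*I*√11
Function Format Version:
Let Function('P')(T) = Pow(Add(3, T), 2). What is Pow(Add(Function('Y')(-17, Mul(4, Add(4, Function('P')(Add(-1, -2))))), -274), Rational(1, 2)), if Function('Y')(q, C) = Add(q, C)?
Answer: Mul(5, I, Pow(11, Rational(1, 2))) ≈ Mul(16.583, I)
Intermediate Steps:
Function('Y')(q, C) = Add(C, q)
Pow(Add(Function('Y')(-17, Mul(4, Add(4, Function('P')(Add(-1, -2))))), -274), Rational(1, 2)) = Pow(Add(Add(Mul(4, Add(4, Pow(Add(3, Add(-1, -2)), 2))), -17), -274), Rational(1, 2)) = Pow(Add(Add(Mul(4, Add(4, Pow(Add(3, -3), 2))), -17), -274), Rational(1, 2)) = Pow(Add(Add(Mul(4, Add(4, Pow(0, 2))), -17), -274), Rational(1, 2)) = Pow(Add(Add(Mul(4, Add(4, 0)), -17), -274), Rational(1, 2)) = Pow(Add(Add(Mul(4, 4), -17), -274), Rational(1, 2)) = Pow(Add(Add(16, -17), -274), Rational(1, 2)) = Pow(Add(-1, -274), Rational(1, 2)) = Pow(-275, Rational(1, 2)) = Mul(5, I, Pow(11, Rational(1, 2)))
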